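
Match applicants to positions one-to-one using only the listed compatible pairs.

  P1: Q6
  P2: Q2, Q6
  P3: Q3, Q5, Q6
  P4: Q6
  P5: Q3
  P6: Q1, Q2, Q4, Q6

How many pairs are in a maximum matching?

5

Unit-capacity flow: source→left, listed edges, right→sink; max matching = max flow.
Augmenting path P1→Q6 (+1); matched 1.
Augmenting path P2→Q2 (+1); matched 2.
Augmenting path P3→Q3 (+1); matched 3.
Augmenting path P6→Q1 (+1); matched 4.
Augmenting path P5→Q3→P3→Q5 (+1); matched 5.
No augmenting path remains; maximum matching = 5.
König certificate: {P2, P3, P5, P6, Q6} is a vertex cover of size 5 (every listed pair touches it), so no matching can be larger.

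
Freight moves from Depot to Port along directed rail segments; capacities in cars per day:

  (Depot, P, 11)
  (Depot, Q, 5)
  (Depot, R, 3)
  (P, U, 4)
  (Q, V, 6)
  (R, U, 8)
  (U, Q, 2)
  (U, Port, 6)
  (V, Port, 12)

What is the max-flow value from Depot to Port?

12

Augment Depot→P→U→Port: bottleneck 4, flow now 4.
Augment Depot→Q→V→Port: bottleneck 5, flow now 9.
Augment Depot→R→U→Port: bottleneck 2, flow now 11.
Augment Depot→R→U→Q→V→Port: bottleneck 1, flow now 12.
No augmenting path remains; maximum flow = 12.
In the residual graph, reachable from Depot: {Depot, P}.
Min-cut edges: Depot→Q (5), Depot→R (3), P→U (4); capacity 5 + 3 + 4 = 12.
This cut is saturated, so no flow can exceed 12.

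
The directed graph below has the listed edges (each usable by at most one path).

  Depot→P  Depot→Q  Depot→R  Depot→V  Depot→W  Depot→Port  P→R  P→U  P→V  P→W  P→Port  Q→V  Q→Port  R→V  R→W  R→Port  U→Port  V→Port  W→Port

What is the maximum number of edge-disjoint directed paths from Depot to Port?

6

Assign every edge capacity 1; by Menger, the answer equals the max flow.
Path Depot→Port (+1); total 1.
Path Depot→P→Port (+1); total 2.
Path Depot→Q→Port (+1); total 3.
Path Depot→R→Port (+1); total 4.
Path Depot→V→Port (+1); total 5.
Path Depot→W→Port (+1); total 6.
No residual Depot→Port path; max flow = 6.
Certifying cut of size 6: {Depot→P, Depot→Port, Depot→Q, Depot→R, Depot→V, Depot→W}.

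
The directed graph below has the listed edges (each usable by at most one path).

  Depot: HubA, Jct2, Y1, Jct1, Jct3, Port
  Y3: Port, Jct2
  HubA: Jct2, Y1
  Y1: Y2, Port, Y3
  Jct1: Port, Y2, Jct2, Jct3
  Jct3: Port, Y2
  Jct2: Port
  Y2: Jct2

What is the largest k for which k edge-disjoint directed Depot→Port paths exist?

6

Assign every edge capacity 1; by Menger, the answer equals the max flow.
Path Depot→Port (+1); total 1.
Path Depot→Jct1→Port (+1); total 2.
Path Depot→Jct2→Port (+1); total 3.
Path Depot→Y1→Port (+1); total 4.
Path Depot→Jct3→Port (+1); total 5.
Path Depot→HubA→Y1→Y3→Port (+1); total 6.
No residual Depot→Port path; max flow = 6.
Certifying cut of size 6: {Depot→HubA, Depot→Jct1, Depot→Jct2, Depot→Jct3, Depot→Port, Depot→Y1}.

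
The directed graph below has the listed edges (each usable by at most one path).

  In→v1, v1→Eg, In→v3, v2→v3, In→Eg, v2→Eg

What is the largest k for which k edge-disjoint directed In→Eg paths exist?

Assign every edge capacity 1; by Menger, the answer equals the max flow.
Path In→Eg (+1); total 1.
Path In→v1→Eg (+1); total 2.
No residual In→Eg path; max flow = 2.
Certifying cut of size 2: {In→Eg, In→v1}.

2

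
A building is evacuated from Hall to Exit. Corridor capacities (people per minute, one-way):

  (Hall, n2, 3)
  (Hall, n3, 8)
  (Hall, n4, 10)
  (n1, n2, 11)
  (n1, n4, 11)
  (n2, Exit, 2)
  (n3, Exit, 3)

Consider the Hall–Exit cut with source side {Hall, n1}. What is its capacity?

43

Edges leaving {Hall, n1}: Hall→n2 (3), Hall→n3 (8), Hall→n4 (10), n1→n2 (11), n1→n4 (11).
Cut capacity = 3 + 8 + 10 + 11 + 11 = 43.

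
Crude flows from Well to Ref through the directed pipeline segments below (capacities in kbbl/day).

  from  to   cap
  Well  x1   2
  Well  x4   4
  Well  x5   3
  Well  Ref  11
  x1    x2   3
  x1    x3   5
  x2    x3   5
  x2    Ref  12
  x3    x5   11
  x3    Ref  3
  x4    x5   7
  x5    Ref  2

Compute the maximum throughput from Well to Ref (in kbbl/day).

Augment Well→Ref: bottleneck 11, flow now 11.
Augment Well→x5→Ref: bottleneck 2, flow now 13.
Augment Well→x1→x2→Ref: bottleneck 2, flow now 15.
No augmenting path remains; maximum flow = 15.
In the residual graph, reachable from Well: {Well, x4, x5}.
Min-cut edges: Well→x1 (2), Well→Ref (11), x5→Ref (2); capacity 2 + 11 + 2 = 15.
This cut is saturated, so no flow can exceed 15.

15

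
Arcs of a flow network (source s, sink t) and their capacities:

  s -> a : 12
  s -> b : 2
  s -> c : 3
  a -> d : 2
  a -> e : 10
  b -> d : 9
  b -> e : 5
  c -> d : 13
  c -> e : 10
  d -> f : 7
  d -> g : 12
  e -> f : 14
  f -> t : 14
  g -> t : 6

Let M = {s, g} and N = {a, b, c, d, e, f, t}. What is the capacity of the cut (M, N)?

Edges leaving {s, g}: s→a (12), s→b (2), s→c (3), g→t (6).
Cut capacity = 12 + 2 + 3 + 6 = 23.

23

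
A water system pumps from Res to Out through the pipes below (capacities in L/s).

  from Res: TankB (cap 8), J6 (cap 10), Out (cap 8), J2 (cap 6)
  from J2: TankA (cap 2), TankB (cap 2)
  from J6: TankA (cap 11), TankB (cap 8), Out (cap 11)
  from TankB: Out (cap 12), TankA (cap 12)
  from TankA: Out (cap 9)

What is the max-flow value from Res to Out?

30

Augment Res→Out: bottleneck 8, flow now 8.
Augment Res→J6→Out: bottleneck 10, flow now 18.
Augment Res→TankB→Out: bottleneck 8, flow now 26.
Augment Res→J2→TankB→Out: bottleneck 2, flow now 28.
Augment Res→J2→TankA→Out: bottleneck 2, flow now 30.
No augmenting path remains; maximum flow = 30.
In the residual graph, reachable from Res: {Res, J2}.
Min-cut edges: Res→J6 (10), Res→TankB (8), Res→Out (8), J2→TankB (2), J2→TankA (2); capacity 10 + 8 + 8 + 2 + 2 = 30.
This cut is saturated, so no flow can exceed 30.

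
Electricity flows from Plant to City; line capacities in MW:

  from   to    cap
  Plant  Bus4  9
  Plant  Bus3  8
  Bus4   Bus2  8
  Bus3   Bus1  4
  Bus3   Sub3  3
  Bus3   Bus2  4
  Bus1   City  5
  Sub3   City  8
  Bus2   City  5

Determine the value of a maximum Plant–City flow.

12

Augment Plant→Bus4→Bus2→City: bottleneck 5, flow now 5.
Augment Plant→Bus3→Bus1→City: bottleneck 4, flow now 9.
Augment Plant→Bus3→Sub3→City: bottleneck 3, flow now 12.
No augmenting path remains; maximum flow = 12.
In the residual graph, reachable from Plant: {Plant, Bus4, Bus3, Bus2}.
Min-cut edges: Bus3→Bus1 (4), Bus3→Sub3 (3), Bus2→City (5); capacity 4 + 3 + 5 = 12.
This cut is saturated, so no flow can exceed 12.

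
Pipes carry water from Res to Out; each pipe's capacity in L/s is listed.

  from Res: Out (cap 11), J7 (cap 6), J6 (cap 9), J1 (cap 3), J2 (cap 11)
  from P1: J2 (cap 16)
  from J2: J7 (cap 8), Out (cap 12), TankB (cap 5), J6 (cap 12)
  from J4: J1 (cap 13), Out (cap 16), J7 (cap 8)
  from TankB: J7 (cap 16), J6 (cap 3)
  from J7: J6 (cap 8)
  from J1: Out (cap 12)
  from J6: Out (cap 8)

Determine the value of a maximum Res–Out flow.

33

Augment Res→Out: bottleneck 11, flow now 11.
Augment Res→J2→Out: bottleneck 11, flow now 22.
Augment Res→J1→Out: bottleneck 3, flow now 25.
Augment Res→J6→Out: bottleneck 8, flow now 33.
No augmenting path remains; maximum flow = 33.
In the residual graph, reachable from Res: {Res, J7, J6}.
Min-cut edges: Res→J2 (11), Res→J1 (3), Res→Out (11), J6→Out (8); capacity 11 + 3 + 11 + 8 = 33.
This cut is saturated, so no flow can exceed 33.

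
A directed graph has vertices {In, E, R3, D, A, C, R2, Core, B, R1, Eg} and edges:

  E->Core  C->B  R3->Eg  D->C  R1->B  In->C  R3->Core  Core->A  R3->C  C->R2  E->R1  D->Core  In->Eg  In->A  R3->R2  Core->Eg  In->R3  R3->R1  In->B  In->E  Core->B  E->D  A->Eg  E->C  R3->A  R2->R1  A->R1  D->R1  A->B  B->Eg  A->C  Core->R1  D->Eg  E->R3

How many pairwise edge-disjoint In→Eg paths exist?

5

Assign every edge capacity 1; by Menger, the answer equals the max flow.
Path In→Eg (+1); total 1.
Path In→R3→Eg (+1); total 2.
Path In→A→Eg (+1); total 3.
Path In→B→Eg (+1); total 4.
Path In→E→D→Eg (+1); total 5.
No residual In→Eg path; max flow = 5.
Certifying cut of size 5: {B→Eg, In→A, In→E, In→Eg, In→R3}.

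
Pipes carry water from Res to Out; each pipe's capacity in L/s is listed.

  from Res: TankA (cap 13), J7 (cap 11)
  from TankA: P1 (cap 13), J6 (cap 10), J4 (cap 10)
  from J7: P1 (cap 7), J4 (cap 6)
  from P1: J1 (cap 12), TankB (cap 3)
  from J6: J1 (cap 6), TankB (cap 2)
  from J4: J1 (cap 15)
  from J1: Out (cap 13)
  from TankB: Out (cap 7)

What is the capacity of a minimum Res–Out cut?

Augment Res→TankA→P1→J1→Out: bottleneck 12, flow now 12.
Augment Res→TankA→P1→TankB→Out: bottleneck 1, flow now 13.
Augment Res→J7→P1→TankB→Out: bottleneck 2, flow now 15.
Augment Res→J7→J4→J1→Out: bottleneck 1, flow now 16.
Augment Res→J7→P1→TankA→J6→TankB→Out: bottleneck 2, flow now 18. (uses reverse residual edge)
No augmenting path remains; maximum flow = 18.
By max-flow min-cut, the minimum cut capacity equals the max flow.
In the residual graph, reachable from Res: {Res, TankA, J7, P1, J6, J4, J1}.
Min-cut edges: P1→TankB (3), J6→TankB (2), J1→Out (13); capacity 3 + 2 + 13 = 18.

18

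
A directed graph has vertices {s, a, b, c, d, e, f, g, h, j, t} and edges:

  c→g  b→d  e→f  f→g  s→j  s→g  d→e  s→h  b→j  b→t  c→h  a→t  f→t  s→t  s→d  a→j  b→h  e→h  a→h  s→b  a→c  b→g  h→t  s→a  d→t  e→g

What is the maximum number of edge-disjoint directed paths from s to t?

Assign every edge capacity 1; by Menger, the answer equals the max flow.
Path s→t (+1); total 1.
Path s→a→t (+1); total 2.
Path s→b→t (+1); total 3.
Path s→d→t (+1); total 4.
Path s→h→t (+1); total 5.
No residual s→t path; max flow = 5.
Certifying cut of size 5: {s→a, s→b, s→d, s→h, s→t}.

5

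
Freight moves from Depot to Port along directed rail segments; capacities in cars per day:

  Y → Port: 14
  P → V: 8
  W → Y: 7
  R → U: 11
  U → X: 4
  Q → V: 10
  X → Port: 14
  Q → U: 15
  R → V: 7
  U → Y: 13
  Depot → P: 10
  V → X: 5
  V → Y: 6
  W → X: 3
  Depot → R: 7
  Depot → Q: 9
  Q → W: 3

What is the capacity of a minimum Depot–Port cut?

Augment Depot→P→V→X→Port: bottleneck 5, flow now 5.
Augment Depot→P→V→Y→Port: bottleneck 3, flow now 8.
Augment Depot→Q→U→X→Port: bottleneck 4, flow now 12.
Augment Depot→Q→U→Y→Port: bottleneck 5, flow now 17.
Augment Depot→R→U→Y→Port: bottleneck 6, flow now 23.
Augment Depot→R→U→Q→W→X→Port: bottleneck 1, flow now 24. (uses reverse residual edge)
No augmenting path remains; maximum flow = 24.
By max-flow min-cut, the minimum cut capacity equals the max flow.
In the residual graph, reachable from Depot: {Depot, P}.
Min-cut edges: Depot→Q (9), Depot→R (7), P→V (8); capacity 9 + 7 + 8 = 24.

24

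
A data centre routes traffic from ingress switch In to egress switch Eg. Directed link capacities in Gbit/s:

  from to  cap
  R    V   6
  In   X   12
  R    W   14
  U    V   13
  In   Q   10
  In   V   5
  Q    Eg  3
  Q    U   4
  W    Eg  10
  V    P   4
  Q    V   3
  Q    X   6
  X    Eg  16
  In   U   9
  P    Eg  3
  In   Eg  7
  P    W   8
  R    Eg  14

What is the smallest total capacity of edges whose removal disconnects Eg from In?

Augment In→Eg: bottleneck 7, flow now 7.
Augment In→Q→Eg: bottleneck 3, flow now 10.
Augment In→X→Eg: bottleneck 12, flow now 22.
Augment In→Q→X→Eg: bottleneck 4, flow now 26.
Augment In→V→P→Eg: bottleneck 3, flow now 29.
Augment In→V→P→W→Eg: bottleneck 1, flow now 30.
No augmenting path remains; maximum flow = 30.
By max-flow min-cut, the minimum cut capacity equals the max flow.
In the residual graph, reachable from In: {In, Q, U, V, X}.
Min-cut edges: In→Eg (7), Q→Eg (3), V→P (4), X→Eg (16); capacity 7 + 3 + 4 + 16 = 30.

30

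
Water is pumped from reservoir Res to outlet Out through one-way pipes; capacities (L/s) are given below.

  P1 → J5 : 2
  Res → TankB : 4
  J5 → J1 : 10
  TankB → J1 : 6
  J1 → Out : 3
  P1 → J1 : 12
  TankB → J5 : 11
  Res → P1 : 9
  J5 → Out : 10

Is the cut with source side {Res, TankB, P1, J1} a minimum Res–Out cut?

Given cut capacity: 11 + 2 + 3 = 16.
Augment Res→TankB→J5→Out: bottleneck 4, flow now 4.
Augment Res→P1→J5→Out: bottleneck 2, flow now 6.
Augment Res→P1→J1→Out: bottleneck 3, flow now 9.
No augmenting path remains; maximum flow = 9.
In the residual graph, reachable from Res: {Res, P1, J1}.
Min-cut edges: Res→TankB (4), P1→J5 (2), J1→Out (3); capacity 4 + 2 + 3 = 9.
Cut capacity 16 exceeds the max flow 9, so it is not minimum.

No — its capacity is 16, but the minimum cut has capacity 9.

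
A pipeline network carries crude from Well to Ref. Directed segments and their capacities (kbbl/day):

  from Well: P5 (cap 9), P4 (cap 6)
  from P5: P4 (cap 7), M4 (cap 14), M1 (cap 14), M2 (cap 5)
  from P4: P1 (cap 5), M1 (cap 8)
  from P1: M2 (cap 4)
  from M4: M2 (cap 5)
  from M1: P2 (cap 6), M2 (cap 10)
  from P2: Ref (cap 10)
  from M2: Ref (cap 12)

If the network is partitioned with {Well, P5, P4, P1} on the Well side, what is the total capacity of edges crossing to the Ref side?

45

Edges leaving {Well, P5, P4, P1}: P5→M4 (14), P5→M1 (14), P5→M2 (5), P4→M1 (8), P1→M2 (4).
Cut capacity = 14 + 14 + 5 + 8 + 4 = 45.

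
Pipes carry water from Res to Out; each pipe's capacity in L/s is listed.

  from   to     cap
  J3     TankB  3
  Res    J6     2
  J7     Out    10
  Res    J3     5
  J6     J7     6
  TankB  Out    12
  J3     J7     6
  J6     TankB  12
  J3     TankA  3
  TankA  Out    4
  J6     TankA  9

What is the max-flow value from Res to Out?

Augment Res→J3→TankA→Out: bottleneck 3, flow now 3.
Augment Res→J3→J7→Out: bottleneck 2, flow now 5.
Augment Res→J6→TankA→Out: bottleneck 1, flow now 6.
Augment Res→J6→J7→Out: bottleneck 1, flow now 7.
No augmenting path remains; maximum flow = 7.
In the residual graph, reachable from Res: {Res}.
Min-cut edges: Res→J3 (5), Res→J6 (2); capacity 5 + 2 = 7.
This cut is saturated, so no flow can exceed 7.

7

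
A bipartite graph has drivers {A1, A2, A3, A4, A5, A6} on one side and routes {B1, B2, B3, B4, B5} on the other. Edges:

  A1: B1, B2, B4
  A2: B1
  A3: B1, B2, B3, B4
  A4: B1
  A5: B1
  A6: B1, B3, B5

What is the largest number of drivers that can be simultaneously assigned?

Unit-capacity flow: source→left, listed edges, right→sink; max matching = max flow.
Augmenting path A1→B1 (+1); matched 1.
Augmenting path A3→B2 (+1); matched 2.
Augmenting path A6→B3 (+1); matched 3.
Augmenting path A2→B1→A1→B4 (+1); matched 4.
No augmenting path remains; maximum matching = 4.
König certificate: {A1, A3, A6, B1} is a vertex cover of size 4 (every listed pair touches it), so no matching can be larger.

4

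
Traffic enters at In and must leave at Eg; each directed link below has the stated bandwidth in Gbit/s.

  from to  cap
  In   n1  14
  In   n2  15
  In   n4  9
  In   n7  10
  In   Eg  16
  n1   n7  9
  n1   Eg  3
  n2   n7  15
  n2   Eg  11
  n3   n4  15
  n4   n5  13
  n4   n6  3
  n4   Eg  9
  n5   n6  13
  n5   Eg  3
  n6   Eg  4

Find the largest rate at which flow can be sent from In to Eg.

39

Augment In→Eg: bottleneck 16, flow now 16.
Augment In→n1→Eg: bottleneck 3, flow now 19.
Augment In→n2→Eg: bottleneck 11, flow now 30.
Augment In→n4→Eg: bottleneck 9, flow now 39.
No augmenting path remains; maximum flow = 39.
In the residual graph, reachable from In: {In, n1, n2, n7}.
Min-cut edges: In→n4 (9), In→Eg (16), n1→Eg (3), n2→Eg (11); capacity 9 + 16 + 3 + 11 = 39.
This cut is saturated, so no flow can exceed 39.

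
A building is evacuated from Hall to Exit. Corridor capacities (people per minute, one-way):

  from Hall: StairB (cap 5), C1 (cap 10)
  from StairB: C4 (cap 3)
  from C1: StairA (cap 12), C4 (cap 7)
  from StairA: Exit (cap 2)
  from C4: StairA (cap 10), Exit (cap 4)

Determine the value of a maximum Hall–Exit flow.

Augment Hall→StairB→C4→Exit: bottleneck 3, flow now 3.
Augment Hall→C1→StairA→Exit: bottleneck 2, flow now 5.
Augment Hall→C1→C4→Exit: bottleneck 1, flow now 6.
No augmenting path remains; maximum flow = 6.
In the residual graph, reachable from Hall: {Hall, StairB, C1, StairA, C4}.
Min-cut edges: StairA→Exit (2), C4→Exit (4); capacity 2 + 4 = 6.
This cut is saturated, so no flow can exceed 6.

6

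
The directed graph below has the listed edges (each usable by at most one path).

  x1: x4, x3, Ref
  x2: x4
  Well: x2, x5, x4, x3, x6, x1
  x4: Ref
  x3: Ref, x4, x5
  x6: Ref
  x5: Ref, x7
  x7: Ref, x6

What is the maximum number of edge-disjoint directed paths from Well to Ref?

Assign every edge capacity 1; by Menger, the answer equals the max flow.
Path Well→x1→Ref (+1); total 1.
Path Well→x3→Ref (+1); total 2.
Path Well→x4→Ref (+1); total 3.
Path Well→x5→Ref (+1); total 4.
Path Well→x6→Ref (+1); total 5.
No residual Well→Ref path; max flow = 5.
Certifying cut of size 5: {Well→x1, Well→x3, Well→x5, Well→x6, x4→Ref}.

5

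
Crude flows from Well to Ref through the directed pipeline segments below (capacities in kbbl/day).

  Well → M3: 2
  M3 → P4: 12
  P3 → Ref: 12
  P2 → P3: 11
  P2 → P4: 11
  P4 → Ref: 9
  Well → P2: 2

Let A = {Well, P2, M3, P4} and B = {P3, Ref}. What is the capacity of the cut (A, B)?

Edges leaving {Well, P2, M3, P4}: P2→P3 (11), P4→Ref (9).
Cut capacity = 11 + 9 = 20.

20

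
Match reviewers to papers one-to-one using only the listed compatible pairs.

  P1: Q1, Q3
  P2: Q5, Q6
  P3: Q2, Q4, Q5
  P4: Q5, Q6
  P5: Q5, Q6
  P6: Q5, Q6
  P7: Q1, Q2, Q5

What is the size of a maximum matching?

Unit-capacity flow: source→left, listed edges, right→sink; max matching = max flow.
Augmenting path P1→Q1 (+1); matched 1.
Augmenting path P2→Q5 (+1); matched 2.
Augmenting path P3→Q2 (+1); matched 3.
Augmenting path P4→Q6 (+1); matched 4.
Augmenting path P7→Q1→P1→Q3 (+1); matched 5.
No augmenting path remains; maximum matching = 5.
König certificate: {P1, P3, P7, Q5, Q6} is a vertex cover of size 5 (every listed pair touches it), so no matching can be larger.

5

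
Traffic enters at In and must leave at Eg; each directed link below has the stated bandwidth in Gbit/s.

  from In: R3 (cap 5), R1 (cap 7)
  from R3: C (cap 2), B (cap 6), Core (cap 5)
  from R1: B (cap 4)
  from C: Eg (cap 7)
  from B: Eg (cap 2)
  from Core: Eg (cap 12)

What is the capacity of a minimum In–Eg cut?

7

Augment In→R3→C→Eg: bottleneck 2, flow now 2.
Augment In→R3→B→Eg: bottleneck 2, flow now 4.
Augment In→R3→Core→Eg: bottleneck 1, flow now 5.
Augment In→R1→B→R3→Core→Eg: bottleneck 2, flow now 7. (uses reverse residual edge)
No augmenting path remains; maximum flow = 7.
By max-flow min-cut, the minimum cut capacity equals the max flow.
In the residual graph, reachable from In: {In, R1, B}.
Min-cut edges: In→R3 (5), B→Eg (2); capacity 5 + 2 = 7.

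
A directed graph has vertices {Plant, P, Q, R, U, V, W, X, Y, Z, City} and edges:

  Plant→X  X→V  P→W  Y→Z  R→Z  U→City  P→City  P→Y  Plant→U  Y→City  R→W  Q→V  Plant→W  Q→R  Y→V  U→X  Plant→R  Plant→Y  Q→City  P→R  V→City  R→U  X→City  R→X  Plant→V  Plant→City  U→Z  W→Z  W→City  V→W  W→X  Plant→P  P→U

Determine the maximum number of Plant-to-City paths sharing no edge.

7

Assign every edge capacity 1; by Menger, the answer equals the max flow.
Path Plant→City (+1); total 1.
Path Plant→P→City (+1); total 2.
Path Plant→U→City (+1); total 3.
Path Plant→V→City (+1); total 4.
Path Plant→W→City (+1); total 5.
Path Plant→X→City (+1); total 6.
Path Plant→Y→City (+1); total 7.
No residual Plant→City path; max flow = 7.
Certifying cut of size 7: {Plant→City, Plant→P, Plant→Y, U→City, V→City, W→City, X→City}.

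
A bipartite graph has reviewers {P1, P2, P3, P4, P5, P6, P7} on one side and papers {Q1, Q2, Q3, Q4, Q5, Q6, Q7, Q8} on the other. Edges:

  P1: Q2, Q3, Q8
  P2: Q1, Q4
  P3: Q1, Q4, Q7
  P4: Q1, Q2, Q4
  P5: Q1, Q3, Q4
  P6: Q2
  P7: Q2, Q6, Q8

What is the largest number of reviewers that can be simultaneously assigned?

Unit-capacity flow: source→left, listed edges, right→sink; max matching = max flow.
Augmenting path P1→Q2 (+1); matched 1.
Augmenting path P2→Q1 (+1); matched 2.
Augmenting path P3→Q4 (+1); matched 3.
Augmenting path P5→Q3 (+1); matched 4.
Augmenting path P7→Q6 (+1); matched 5.
Augmenting path P4→Q2→P1→Q8 (+1); matched 6.
Augmenting path P6→Q2→P4→Q4→P3→Q7 (+1); matched 7.
No augmenting path remains; maximum matching = 7.
König certificate: {P1, P2, P3, P4, P5, P6, P7} is a vertex cover of size 7 (every listed pair touches it), so no matching can be larger.

7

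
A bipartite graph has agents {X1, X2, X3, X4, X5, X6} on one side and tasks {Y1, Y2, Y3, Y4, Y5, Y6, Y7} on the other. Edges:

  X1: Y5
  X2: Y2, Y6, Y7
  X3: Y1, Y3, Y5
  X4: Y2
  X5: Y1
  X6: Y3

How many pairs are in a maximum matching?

5

Unit-capacity flow: source→left, listed edges, right→sink; max matching = max flow.
Augmenting path X1→Y5 (+1); matched 1.
Augmenting path X2→Y2 (+1); matched 2.
Augmenting path X3→Y1 (+1); matched 3.
Augmenting path X6→Y3 (+1); matched 4.
Augmenting path X4→Y2→X2→Y6 (+1); matched 5.
No augmenting path remains; maximum matching = 5.
König certificate: {X2, X4, Y1, Y3, Y5} is a vertex cover of size 5 (every listed pair touches it), so no matching can be larger.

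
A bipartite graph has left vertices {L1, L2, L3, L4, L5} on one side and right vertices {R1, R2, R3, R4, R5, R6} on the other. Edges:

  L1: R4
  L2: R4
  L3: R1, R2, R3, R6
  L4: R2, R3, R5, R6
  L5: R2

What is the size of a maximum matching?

Unit-capacity flow: source→left, listed edges, right→sink; max matching = max flow.
Augmenting path L1→R4 (+1); matched 1.
Augmenting path L3→R1 (+1); matched 2.
Augmenting path L4→R2 (+1); matched 3.
Augmenting path L5→R2→L4→R3 (+1); matched 4.
No augmenting path remains; maximum matching = 4.
König certificate: {L3, L4, L5, R4} is a vertex cover of size 4 (every listed pair touches it), so no matching can be larger.

4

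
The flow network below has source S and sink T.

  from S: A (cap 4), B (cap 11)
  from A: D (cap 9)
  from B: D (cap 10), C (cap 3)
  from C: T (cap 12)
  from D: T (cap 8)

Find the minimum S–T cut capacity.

11

Augment S→A→D→T: bottleneck 4, flow now 4.
Augment S→B→C→T: bottleneck 3, flow now 7.
Augment S→B→D→T: bottleneck 4, flow now 11.
No augmenting path remains; maximum flow = 11.
By max-flow min-cut, the minimum cut capacity equals the max flow.
In the residual graph, reachable from S: {S, A, B, D}.
Min-cut edges: B→C (3), D→T (8); capacity 3 + 8 = 11.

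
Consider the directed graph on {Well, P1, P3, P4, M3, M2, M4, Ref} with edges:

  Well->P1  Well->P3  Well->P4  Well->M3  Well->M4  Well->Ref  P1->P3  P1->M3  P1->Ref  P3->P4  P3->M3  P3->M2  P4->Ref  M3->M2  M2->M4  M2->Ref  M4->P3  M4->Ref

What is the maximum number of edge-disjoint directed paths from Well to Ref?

Assign every edge capacity 1; by Menger, the answer equals the max flow.
Path Well→Ref (+1); total 1.
Path Well→P1→Ref (+1); total 2.
Path Well→P4→Ref (+1); total 3.
Path Well→M4→Ref (+1); total 4.
Path Well→P3→M2→Ref (+1); total 5.
No residual Well→Ref path; max flow = 5.
Certifying cut of size 5: {M2→Ref, M4→Ref, P4→Ref, Well→P1, Well→Ref}.

5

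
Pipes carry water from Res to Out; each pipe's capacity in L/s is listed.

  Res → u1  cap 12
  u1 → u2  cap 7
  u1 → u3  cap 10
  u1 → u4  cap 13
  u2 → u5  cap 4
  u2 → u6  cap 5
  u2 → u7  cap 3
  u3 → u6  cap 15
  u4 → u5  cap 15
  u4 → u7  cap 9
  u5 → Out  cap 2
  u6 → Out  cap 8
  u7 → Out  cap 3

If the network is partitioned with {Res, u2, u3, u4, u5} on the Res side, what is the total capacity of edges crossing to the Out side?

Edges leaving {Res, u2, u3, u4, u5}: Res→u1 (12), u2→u6 (5), u2→u7 (3), u3→u6 (15), u4→u7 (9), u5→Out (2).
Cut capacity = 12 + 5 + 3 + 15 + 9 + 2 = 46.

46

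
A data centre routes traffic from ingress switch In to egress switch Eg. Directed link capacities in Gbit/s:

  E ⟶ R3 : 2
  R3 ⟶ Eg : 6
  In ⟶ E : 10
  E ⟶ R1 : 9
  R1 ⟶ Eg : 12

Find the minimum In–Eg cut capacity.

10

Augment In→E→R1→Eg: bottleneck 9, flow now 9.
Augment In→E→R3→Eg: bottleneck 1, flow now 10.
No augmenting path remains; maximum flow = 10.
By max-flow min-cut, the minimum cut capacity equals the max flow.
In the residual graph, reachable from In: {In}.
Min-cut edges: In→E (10); capacity 10 = 10.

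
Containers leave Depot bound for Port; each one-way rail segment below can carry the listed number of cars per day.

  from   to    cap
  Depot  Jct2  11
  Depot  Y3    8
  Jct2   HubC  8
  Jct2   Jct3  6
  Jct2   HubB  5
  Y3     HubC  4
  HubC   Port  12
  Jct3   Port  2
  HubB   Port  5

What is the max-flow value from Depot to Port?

Augment Depot→Jct2→HubC→Port: bottleneck 8, flow now 8.
Augment Depot→Jct2→Jct3→Port: bottleneck 2, flow now 10.
Augment Depot→Jct2→HubB→Port: bottleneck 1, flow now 11.
Augment Depot→Y3→HubC→Port: bottleneck 4, flow now 15.
No augmenting path remains; maximum flow = 15.
In the residual graph, reachable from Depot: {Depot, Y3}.
Min-cut edges: Depot→Jct2 (11), Y3→HubC (4); capacity 11 + 4 = 15.
This cut is saturated, so no flow can exceed 15.

15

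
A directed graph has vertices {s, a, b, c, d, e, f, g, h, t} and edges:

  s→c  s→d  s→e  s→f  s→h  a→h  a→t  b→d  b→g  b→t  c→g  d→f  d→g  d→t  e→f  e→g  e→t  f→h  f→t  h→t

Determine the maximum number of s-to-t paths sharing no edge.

Assign every edge capacity 1; by Menger, the answer equals the max flow.
Path s→d→t (+1); total 1.
Path s→e→t (+1); total 2.
Path s→f→t (+1); total 3.
Path s→h→t (+1); total 4.
No residual s→t path; max flow = 4.
Certifying cut of size 4: {s→d, s→e, s→f, s→h}.

4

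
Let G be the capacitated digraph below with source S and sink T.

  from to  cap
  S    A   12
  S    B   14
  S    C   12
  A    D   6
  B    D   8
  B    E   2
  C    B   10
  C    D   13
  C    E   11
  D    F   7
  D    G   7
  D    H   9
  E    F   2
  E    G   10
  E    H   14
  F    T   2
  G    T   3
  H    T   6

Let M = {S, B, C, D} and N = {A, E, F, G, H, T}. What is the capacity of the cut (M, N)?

Edges leaving {S, B, C, D}: S→A (12), B→E (2), C→E (11), D→F (7), D→G (7), D→H (9).
Cut capacity = 12 + 2 + 11 + 7 + 7 + 9 = 48.

48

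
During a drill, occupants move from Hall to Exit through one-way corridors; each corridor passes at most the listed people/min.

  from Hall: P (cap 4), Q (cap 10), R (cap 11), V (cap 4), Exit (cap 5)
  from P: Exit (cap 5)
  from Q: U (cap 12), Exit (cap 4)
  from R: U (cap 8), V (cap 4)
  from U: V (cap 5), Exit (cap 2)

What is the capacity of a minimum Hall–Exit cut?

Augment Hall→Exit: bottleneck 5, flow now 5.
Augment Hall→P→Exit: bottleneck 4, flow now 9.
Augment Hall→Q→Exit: bottleneck 4, flow now 13.
Augment Hall→Q→U→Exit: bottleneck 2, flow now 15.
No augmenting path remains; maximum flow = 15.
By max-flow min-cut, the minimum cut capacity equals the max flow.
In the residual graph, reachable from Hall: {Hall, Q, R, U, V}.
Min-cut edges: Hall→P (4), Hall→Exit (5), Q→Exit (4), U→Exit (2); capacity 4 + 5 + 4 + 2 = 15.

15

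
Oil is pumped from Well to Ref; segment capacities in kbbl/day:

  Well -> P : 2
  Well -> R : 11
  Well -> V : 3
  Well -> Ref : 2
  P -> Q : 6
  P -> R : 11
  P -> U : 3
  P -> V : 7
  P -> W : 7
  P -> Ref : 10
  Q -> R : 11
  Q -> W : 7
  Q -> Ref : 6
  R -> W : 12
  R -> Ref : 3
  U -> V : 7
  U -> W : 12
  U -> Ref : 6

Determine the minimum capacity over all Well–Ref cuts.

Augment Well→Ref: bottleneck 2, flow now 2.
Augment Well→P→Ref: bottleneck 2, flow now 4.
Augment Well→R→Ref: bottleneck 3, flow now 7.
No augmenting path remains; maximum flow = 7.
By max-flow min-cut, the minimum cut capacity equals the max flow.
In the residual graph, reachable from Well: {Well, R, V, W}.
Min-cut edges: Well→P (2), Well→Ref (2), R→Ref (3); capacity 2 + 2 + 3 = 7.

7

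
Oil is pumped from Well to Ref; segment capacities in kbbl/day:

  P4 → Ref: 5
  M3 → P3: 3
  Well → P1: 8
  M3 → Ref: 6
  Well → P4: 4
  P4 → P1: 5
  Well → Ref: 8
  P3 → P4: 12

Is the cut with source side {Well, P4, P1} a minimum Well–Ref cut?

No — its capacity is 13, but the minimum cut has capacity 12.

Given cut capacity: 8 + 5 = 13.
Augment Well→Ref: bottleneck 8, flow now 8.
Augment Well→P4→Ref: bottleneck 4, flow now 12.
No augmenting path remains; maximum flow = 12.
In the residual graph, reachable from Well: {Well, P1}.
Min-cut edges: Well→P4 (4), Well→Ref (8); capacity 4 + 8 = 12.
Cut capacity 13 exceeds the max flow 12, so it is not minimum.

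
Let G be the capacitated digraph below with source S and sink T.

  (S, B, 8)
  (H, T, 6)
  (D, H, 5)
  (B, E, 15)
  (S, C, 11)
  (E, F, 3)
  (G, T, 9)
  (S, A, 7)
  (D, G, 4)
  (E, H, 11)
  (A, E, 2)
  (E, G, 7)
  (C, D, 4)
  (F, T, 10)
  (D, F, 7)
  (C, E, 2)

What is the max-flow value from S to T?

Augment S→A→E→F→T: bottleneck 2, flow now 2.
Augment S→B→E→F→T: bottleneck 1, flow now 3.
Augment S→B→E→G→T: bottleneck 7, flow now 10.
Augment S→C→D→F→T: bottleneck 4, flow now 14.
Augment S→C→E→H→T: bottleneck 2, flow now 16.
No augmenting path remains; maximum flow = 16.
In the residual graph, reachable from S: {S, A, C}.
Min-cut edges: S→B (8), A→E (2), C→D (4), C→E (2); capacity 8 + 2 + 4 + 2 = 16.
This cut is saturated, so no flow can exceed 16.

16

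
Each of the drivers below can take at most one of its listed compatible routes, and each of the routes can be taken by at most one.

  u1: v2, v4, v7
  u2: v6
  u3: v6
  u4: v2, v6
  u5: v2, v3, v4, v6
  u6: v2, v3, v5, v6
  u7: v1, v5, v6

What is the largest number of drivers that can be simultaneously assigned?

6

Unit-capacity flow: source→left, listed edges, right→sink; max matching = max flow.
Augmenting path u1→v2 (+1); matched 1.
Augmenting path u2→v6 (+1); matched 2.
Augmenting path u5→v3 (+1); matched 3.
Augmenting path u6→v5 (+1); matched 4.
Augmenting path u7→v1 (+1); matched 5.
Augmenting path u4→v2→u1→v4 (+1); matched 6.
No augmenting path remains; maximum matching = 6.
König certificate: {u1, u4, u5, u6, u7, v6} is a vertex cover of size 6 (every listed pair touches it), so no matching can be larger.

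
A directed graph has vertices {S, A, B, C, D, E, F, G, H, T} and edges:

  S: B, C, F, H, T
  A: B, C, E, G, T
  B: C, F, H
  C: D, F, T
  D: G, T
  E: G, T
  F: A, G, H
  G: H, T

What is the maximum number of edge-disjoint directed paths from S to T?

Assign every edge capacity 1; by Menger, the answer equals the max flow.
Path S→T (+1); total 1.
Path S→C→T (+1); total 2.
Path S→F→A→T (+1); total 3.
Path S→B→C→D→T (+1); total 4.
No residual S→T path; max flow = 4.
Certifying cut of size 4: {S→B, S→C, S→F, S→T}.

4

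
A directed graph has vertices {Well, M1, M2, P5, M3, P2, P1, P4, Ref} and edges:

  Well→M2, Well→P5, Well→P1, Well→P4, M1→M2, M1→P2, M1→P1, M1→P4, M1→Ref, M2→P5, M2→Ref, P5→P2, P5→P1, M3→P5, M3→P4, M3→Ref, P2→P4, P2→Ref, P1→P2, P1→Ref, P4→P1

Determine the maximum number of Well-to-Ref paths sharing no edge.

3

Assign every edge capacity 1; by Menger, the answer equals the max flow.
Path Well→M2→Ref (+1); total 1.
Path Well→P1→Ref (+1); total 2.
Path Well→P5→P2→Ref (+1); total 3.
No residual Well→Ref path; max flow = 3.
Certifying cut of size 3: {P1→Ref, P2→Ref, Well→M2}.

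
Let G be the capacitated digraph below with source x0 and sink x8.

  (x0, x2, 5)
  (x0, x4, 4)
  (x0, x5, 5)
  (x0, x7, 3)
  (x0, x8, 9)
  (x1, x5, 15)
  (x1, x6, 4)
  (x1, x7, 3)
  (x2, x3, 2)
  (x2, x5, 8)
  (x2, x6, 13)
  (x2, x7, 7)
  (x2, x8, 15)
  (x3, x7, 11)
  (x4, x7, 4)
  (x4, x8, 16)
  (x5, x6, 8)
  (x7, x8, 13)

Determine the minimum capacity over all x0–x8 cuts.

21

Augment x0→x8: bottleneck 9, flow now 9.
Augment x0→x2→x8: bottleneck 5, flow now 14.
Augment x0→x4→x8: bottleneck 4, flow now 18.
Augment x0→x7→x8: bottleneck 3, flow now 21.
No augmenting path remains; maximum flow = 21.
By max-flow min-cut, the minimum cut capacity equals the max flow.
In the residual graph, reachable from x0: {x0, x5, x6}.
Min-cut edges: x0→x2 (5), x0→x4 (4), x0→x7 (3), x0→x8 (9); capacity 5 + 4 + 3 + 9 = 21.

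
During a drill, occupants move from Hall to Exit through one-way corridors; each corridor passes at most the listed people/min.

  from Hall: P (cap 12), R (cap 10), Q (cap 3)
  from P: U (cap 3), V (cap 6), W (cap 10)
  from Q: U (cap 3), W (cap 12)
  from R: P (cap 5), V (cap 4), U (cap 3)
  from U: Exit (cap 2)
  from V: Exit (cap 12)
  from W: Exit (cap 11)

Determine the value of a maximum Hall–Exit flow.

23

Augment Hall→P→U→Exit: bottleneck 2, flow now 2.
Augment Hall→P→V→Exit: bottleneck 6, flow now 8.
Augment Hall→P→W→Exit: bottleneck 4, flow now 12.
Augment Hall→Q→W→Exit: bottleneck 3, flow now 15.
Augment Hall→R→V→Exit: bottleneck 4, flow now 19.
Augment Hall→R→P→W→Exit: bottleneck 4, flow now 23.
No augmenting path remains; maximum flow = 23.
In the residual graph, reachable from Hall: {Hall, P, Q, R, U, W}.
Min-cut edges: P→V (6), R→V (4), U→Exit (2), W→Exit (11); capacity 6 + 4 + 2 + 11 = 23.
This cut is saturated, so no flow can exceed 23.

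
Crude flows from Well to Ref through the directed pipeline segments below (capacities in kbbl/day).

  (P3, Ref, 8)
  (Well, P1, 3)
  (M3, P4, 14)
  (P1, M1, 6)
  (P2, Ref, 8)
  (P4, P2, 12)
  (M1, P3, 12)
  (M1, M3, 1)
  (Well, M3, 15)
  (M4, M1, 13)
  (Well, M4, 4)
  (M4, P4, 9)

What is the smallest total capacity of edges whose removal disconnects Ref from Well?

Augment Well→P1→M1→P3→Ref: bottleneck 3, flow now 3.
Augment Well→M4→P4→P2→Ref: bottleneck 4, flow now 7.
Augment Well→M3→P4→P2→Ref: bottleneck 4, flow now 11.
Augment Well→M3→P4→M4→M1→P3→Ref: bottleneck 4, flow now 15. (uses reverse residual edge)
No augmenting path remains; maximum flow = 15.
By max-flow min-cut, the minimum cut capacity equals the max flow.
In the residual graph, reachable from Well: {Well, M3, P4, P2}.
Min-cut edges: Well→P1 (3), Well→M4 (4), P2→Ref (8); capacity 3 + 4 + 8 = 15.

15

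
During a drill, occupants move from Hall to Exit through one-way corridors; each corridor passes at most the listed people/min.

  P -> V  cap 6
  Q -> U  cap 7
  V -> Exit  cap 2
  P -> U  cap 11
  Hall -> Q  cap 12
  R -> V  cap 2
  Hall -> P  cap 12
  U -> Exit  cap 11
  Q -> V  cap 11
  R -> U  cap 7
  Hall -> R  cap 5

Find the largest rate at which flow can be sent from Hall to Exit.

13

Augment Hall→P→U→Exit: bottleneck 11, flow now 11.
Augment Hall→P→V→Exit: bottleneck 1, flow now 12.
Augment Hall→Q→V→Exit: bottleneck 1, flow now 13.
No augmenting path remains; maximum flow = 13.
In the residual graph, reachable from Hall: {Hall, P, Q, R, U, V}.
Min-cut edges: U→Exit (11), V→Exit (2); capacity 11 + 2 = 13.
This cut is saturated, so no flow can exceed 13.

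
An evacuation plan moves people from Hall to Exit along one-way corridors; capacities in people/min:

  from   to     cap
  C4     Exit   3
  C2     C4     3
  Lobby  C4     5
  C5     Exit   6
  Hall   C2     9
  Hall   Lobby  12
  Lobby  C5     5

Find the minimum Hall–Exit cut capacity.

Augment Hall→C2→C4→Exit: bottleneck 3, flow now 3.
Augment Hall→Lobby→C5→Exit: bottleneck 5, flow now 8.
No augmenting path remains; maximum flow = 8.
By max-flow min-cut, the minimum cut capacity equals the max flow.
In the residual graph, reachable from Hall: {Hall, C2, Lobby, C4}.
Min-cut edges: Lobby→C5 (5), C4→Exit (3); capacity 5 + 3 = 8.

8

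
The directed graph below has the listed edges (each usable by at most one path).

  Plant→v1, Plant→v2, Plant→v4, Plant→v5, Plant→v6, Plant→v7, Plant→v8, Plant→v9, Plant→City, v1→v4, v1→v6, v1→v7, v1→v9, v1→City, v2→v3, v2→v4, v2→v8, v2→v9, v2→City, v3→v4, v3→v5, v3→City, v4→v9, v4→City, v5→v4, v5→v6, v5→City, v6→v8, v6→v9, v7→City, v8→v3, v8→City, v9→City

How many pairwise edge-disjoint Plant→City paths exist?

9

Assign every edge capacity 1; by Menger, the answer equals the max flow.
Path Plant→City (+1); total 1.
Path Plant→v1→City (+1); total 2.
Path Plant→v2→City (+1); total 3.
Path Plant→v4→City (+1); total 4.
Path Plant→v5→City (+1); total 5.
Path Plant→v7→City (+1); total 6.
Path Plant→v8→City (+1); total 7.
Path Plant→v9→City (+1); total 8.
Path Plant→v6→v8→v3→City (+1); total 9.
No residual Plant→City path; max flow = 9.
Certifying cut of size 9: {Plant→City, Plant→v1, Plant→v2, Plant→v4, Plant→v5, Plant→v6, Plant→v7, Plant→v8, Plant→v9}.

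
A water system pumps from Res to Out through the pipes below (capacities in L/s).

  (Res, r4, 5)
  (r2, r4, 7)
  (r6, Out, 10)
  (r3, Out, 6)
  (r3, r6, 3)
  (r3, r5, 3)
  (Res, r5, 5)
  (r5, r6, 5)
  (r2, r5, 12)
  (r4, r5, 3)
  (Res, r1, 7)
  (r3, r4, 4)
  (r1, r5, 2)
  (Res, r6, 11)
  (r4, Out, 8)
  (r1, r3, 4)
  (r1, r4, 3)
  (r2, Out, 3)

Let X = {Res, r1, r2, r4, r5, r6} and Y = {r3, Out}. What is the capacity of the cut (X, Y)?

Edges leaving {Res, r1, r2, r4, r5, r6}: r1→r3 (4), r2→Out (3), r4→Out (8), r6→Out (10).
Cut capacity = 4 + 3 + 8 + 10 = 25.

25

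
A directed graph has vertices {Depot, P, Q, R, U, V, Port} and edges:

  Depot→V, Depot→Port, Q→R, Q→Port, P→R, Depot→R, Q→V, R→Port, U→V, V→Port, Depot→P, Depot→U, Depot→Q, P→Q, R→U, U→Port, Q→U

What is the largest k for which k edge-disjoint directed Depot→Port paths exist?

5

Assign every edge capacity 1; by Menger, the answer equals the max flow.
Path Depot→Port (+1); total 1.
Path Depot→Q→Port (+1); total 2.
Path Depot→R→Port (+1); total 3.
Path Depot→U→Port (+1); total 4.
Path Depot→V→Port (+1); total 5.
No residual Depot→Port path; max flow = 5.
Certifying cut of size 5: {Depot→Port, Q→Port, R→Port, U→Port, V→Port}.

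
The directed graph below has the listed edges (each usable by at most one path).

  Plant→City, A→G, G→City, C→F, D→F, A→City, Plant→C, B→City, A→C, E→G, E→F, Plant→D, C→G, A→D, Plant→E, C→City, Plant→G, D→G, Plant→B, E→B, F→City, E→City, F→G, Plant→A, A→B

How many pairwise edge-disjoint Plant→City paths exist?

Assign every edge capacity 1; by Menger, the answer equals the max flow.
Path Plant→City (+1); total 1.
Path Plant→A→City (+1); total 2.
Path Plant→B→City (+1); total 3.
Path Plant→C→City (+1); total 4.
Path Plant→E→City (+1); total 5.
Path Plant→G→City (+1); total 6.
Path Plant→D→F→City (+1); total 7.
No residual Plant→City path; max flow = 7.
Certifying cut of size 7: {Plant→A, Plant→B, Plant→C, Plant→City, Plant→D, Plant→E, Plant→G}.

7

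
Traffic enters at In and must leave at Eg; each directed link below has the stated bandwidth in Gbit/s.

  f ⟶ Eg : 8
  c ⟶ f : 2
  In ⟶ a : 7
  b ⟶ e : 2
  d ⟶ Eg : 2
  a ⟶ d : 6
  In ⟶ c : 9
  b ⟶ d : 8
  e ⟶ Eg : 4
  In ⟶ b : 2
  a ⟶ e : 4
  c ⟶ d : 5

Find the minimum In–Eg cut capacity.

8

Augment In→a→d→Eg: bottleneck 2, flow now 2.
Augment In→a→e→Eg: bottleneck 4, flow now 6.
Augment In→c→f→Eg: bottleneck 2, flow now 8.
No augmenting path remains; maximum flow = 8.
By max-flow min-cut, the minimum cut capacity equals the max flow.
In the residual graph, reachable from In: {In, a, b, c, d, e}.
Min-cut edges: c→f (2), d→Eg (2), e→Eg (4); capacity 2 + 2 + 4 = 8.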